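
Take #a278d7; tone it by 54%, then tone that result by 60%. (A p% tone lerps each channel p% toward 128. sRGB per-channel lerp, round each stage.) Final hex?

#867e90

#a278d7 is rgb(162, 120, 215).
A 54% tone moves each channel 54% toward 128:
  R: 162 − 18.36 = 143.64 → 144
  G: 120 + 4.32 = 124.32 → 124
  B: 215 − 46.98 = 168.02 → 168
After the tone: rgb(144, 124, 168) = #907ca8.
Per channel, c → c + 0.6(128 − c):
  R: 144 + 0.6×(128−144) = 144 − 9.6 = 134.4 → 134
  G: 124 + 0.6×(128−124) = 124 + 2.4 = 126.4 → 126
  B: 168 − 24 = 144 → 144
rgb(134, 126, 144) = #867e90.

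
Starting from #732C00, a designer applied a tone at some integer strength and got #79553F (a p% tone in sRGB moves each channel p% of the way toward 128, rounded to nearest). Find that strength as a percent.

49%

#732C00 is rgb(115, 44, 0); #79553F is rgb(121, 85, 63).
On the B channel (widest range): 63 ≈ 0 + (p/100)(128 − 0), so p ≈ 100×(63 − 0)/(128 − 0) = 6300/128 = 49.22.
p = 49 reproduces all three channels after rounding.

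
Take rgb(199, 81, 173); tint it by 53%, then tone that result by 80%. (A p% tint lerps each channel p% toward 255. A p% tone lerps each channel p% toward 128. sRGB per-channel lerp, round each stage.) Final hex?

#948992

Lerp each channel 53% toward 255:
  R: 199 + 29.68 = 228.68 → 229
  G: 81 + 0.53×(255−81) = 81 + 92.22 = 173.22 → 173
  B: 173 + 43.46 = 216.46 → 216
After the tint: rgb(229, 173, 216) = #E5ADD8.
Lerp each channel 80% toward 128:
  R: 229 + 0.8×(128−229) = 229 − 80.8 = 148.2 → 148
  G: 173 − 36 = 137 → 137
  B: 216 − 70.4 = 145.6 → 146
rgb(148, 137, 146) = #948992.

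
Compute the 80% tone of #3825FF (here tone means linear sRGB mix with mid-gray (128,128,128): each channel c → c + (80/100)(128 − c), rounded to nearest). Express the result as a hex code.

#3825FF is rgb(56, 37, 255).
An 80% tone moves each channel 80% toward 128:
  R: 56 + 57.6 = 113.6 → 114
  G: 37 + 72.8 = 109.8 → 110
  B: 255 − 101.6 = 153.4 → 153
rgb(114, 110, 153) = #726E99.

#726E99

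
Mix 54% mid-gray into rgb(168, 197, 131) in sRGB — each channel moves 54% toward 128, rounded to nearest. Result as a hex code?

#92a081

Lerp each channel 54% toward 128:
  R: 168 − 21.6 = 146.4 → 146
  G: 197 + 0.54×(128−197) = 197 − 37.26 = 159.74 → 160
  B: 131 + 0.54×(128−131) = 131 − 1.62 = 129.38 → 129
rgb(146, 160, 129) = #92a081.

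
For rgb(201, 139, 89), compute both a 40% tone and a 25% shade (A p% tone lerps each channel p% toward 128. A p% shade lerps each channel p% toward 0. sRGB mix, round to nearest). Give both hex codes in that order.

40% tone:
  R: 201 − 29.2 = 171.8 → 172
  G: 139 + 0.4×(128−139) = 139 − 4.4 = 134.6 → 135
  B: 89 + 0.4×(128−89) = 89 + 15.6 = 104.6 → 105
  → #ac8769
25% shade:
  R: 201 + 0.25×(0−201) = 201 − 50.25 = 150.75 → 151
  G: 139 + 0.25×(0−139) = 139 − 34.75 = 104.25 → 104
  B: 89 − 22.25 = 66.75 → 67
  → #976843

#ac8769, #976843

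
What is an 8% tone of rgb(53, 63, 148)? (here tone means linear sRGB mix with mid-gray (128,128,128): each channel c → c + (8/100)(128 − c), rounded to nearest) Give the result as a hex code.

#3b4492

An 8% tone moves each channel 8% toward 128:
  R: 53 + 0.08×(128−53) = 53 + 6 = 59 → 59
  G: 63 + 0.08×(128−63) = 63 + 5.2 = 68.2 → 68
  B: 148 + 0.08×(128−148) = 148 − 1.6 = 146.4 → 146
rgb(59, 68, 146) = #3b4492.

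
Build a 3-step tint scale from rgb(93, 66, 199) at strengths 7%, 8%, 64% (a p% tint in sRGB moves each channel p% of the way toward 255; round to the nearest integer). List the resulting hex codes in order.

#684FCB, #6A51CB, #C5BBEB

7%: (93 + 11.34 = 104.34→104, 66 + 13.23 = 79.23→79, 199 + 3.92 = 202.92→203) → #684FCB
8%: (93 + 12.96 = 105.96→106, 66 + 15.12 = 81.12→81, 199 + 4.48 = 203.48→203) → #6A51CB
64%: (93 + 103.68 = 196.68→197, 66 + 120.96 = 186.96→187, 199 + 35.84 = 234.84→235) → #C5BBEB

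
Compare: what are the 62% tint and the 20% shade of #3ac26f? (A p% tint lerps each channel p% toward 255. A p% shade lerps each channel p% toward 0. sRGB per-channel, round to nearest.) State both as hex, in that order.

#b4e8c8, #2e9b59

#3ac26f is rgb(58, 194, 111).
62% tint:
  R: 58 + 0.62×(255−58) = 58 + 122.14 = 180.14 → 180
  G: 194 + 37.82 = 231.82 → 232
  B: 111 + 89.28 = 200.28 → 200
  → #b4e8c8
20% shade:
  R: 58 − 11.6 = 46.4 → 46
  G: 194 + 0.2×(0−194) = 194 − 38.8 = 155.2 → 155
  B: 111 − 22.2 = 88.8 → 89
  → #2e9b59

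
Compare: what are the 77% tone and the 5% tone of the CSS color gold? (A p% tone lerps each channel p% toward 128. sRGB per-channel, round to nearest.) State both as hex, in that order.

CSS gold is rgb(255, 215, 0).
77% tone:
  R: 255 + 0.77×(128−255) = 255 − 97.79 = 157.21 → 157
  G: 215 + 0.77×(128−215) = 215 − 66.99 = 148.01 → 148
  B: 0 + 98.56 = 98.56 → 99
  → #9D9463
5% tone:
  R: 255 + 0.05×(128−255) = 255 − 6.35 = 248.65 → 249
  G: 215 + 0.05×(128−215) = 215 − 4.35 = 210.65 → 211
  B: 0 + 0.05×(128−0) = 0 + 6.4 = 6.4 → 6
  → #F9D306

#9D9463, #F9D306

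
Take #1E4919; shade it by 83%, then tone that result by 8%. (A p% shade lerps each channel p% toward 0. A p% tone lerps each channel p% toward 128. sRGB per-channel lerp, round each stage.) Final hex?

#0F150E

#1E4919 is rgb(30, 73, 25).
An 83% shade moves each channel 83% toward 0:
  R: 30 + 0.83×(0−30) = 30 − 24.9 = 5.1 → 5
  G: 73 − 60.59 = 12.41 → 12
  B: 25 + 0.83×(0−25) = 25 − 20.75 = 4.25 → 4
After the shade: rgb(5, 12, 4) = #050C04.
Per channel, c → c + 0.08(128 − c):
  R: 5 + 0.08×(128−5) = 5 + 9.84 = 14.84 → 15
  G: 12 + 0.08×(128−12) = 12 + 9.28 = 21.28 → 21
  B: 4 + 0.08×(128−4) = 4 + 9.92 = 13.92 → 14
rgb(15, 21, 14) = #0F150E.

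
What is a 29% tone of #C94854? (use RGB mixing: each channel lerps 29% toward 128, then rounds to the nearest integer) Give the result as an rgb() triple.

#C94854 is rgb(201, 72, 84).
A 29% tone moves each channel 29% toward 128:
  R: 201 + 0.29×(128−201) = 201 − 21.17 = 179.83 → 180
  G: 72 + 0.29×(128−72) = 72 + 16.24 = 88.24 → 88
  B: 84 + 12.76 = 96.76 → 97

rgb(180, 88, 97)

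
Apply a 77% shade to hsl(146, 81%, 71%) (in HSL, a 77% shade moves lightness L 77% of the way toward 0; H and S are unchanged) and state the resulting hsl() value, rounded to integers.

hsl(146, 81%, 16%)

L moves 77% from 71 toward 0: 71 − 54.67 = 16.33 → 16.
H and S are unchanged.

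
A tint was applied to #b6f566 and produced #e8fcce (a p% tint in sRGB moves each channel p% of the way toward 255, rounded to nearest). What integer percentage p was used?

68%

#b6f566 is rgb(182, 245, 102); #e8fcce is rgb(232, 252, 206).
On the B channel (widest range): 206 ≈ 102 + (p/100)(255 − 102), so p ≈ 100×(206 − 102)/(255 − 102) = 10400/153 = 67.97.
p = 68 reproduces all three channels after rounding.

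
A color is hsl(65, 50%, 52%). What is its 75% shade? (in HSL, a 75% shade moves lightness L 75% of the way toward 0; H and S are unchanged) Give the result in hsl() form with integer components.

L moves 75% from 52 toward 0: 52 − 39 = 13 → 13.
H and S are unchanged.

hsl(65, 50%, 13%)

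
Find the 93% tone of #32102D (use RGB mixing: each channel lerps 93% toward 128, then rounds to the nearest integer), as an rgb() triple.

#32102D is rgb(50, 16, 45).
Per channel, c → c + 0.93(128 − c):
  R: 50 + 72.54 = 122.54 → 123
  G: 16 + 104.16 = 120.16 → 120
  B: 45 + 0.93×(128−45) = 45 + 77.19 = 122.19 → 122

rgb(123, 120, 122)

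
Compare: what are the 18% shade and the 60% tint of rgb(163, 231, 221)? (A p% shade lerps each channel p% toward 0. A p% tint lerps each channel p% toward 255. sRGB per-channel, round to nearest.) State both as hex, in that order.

18% shade:
  R: 163 + 0.18×(0−163) = 163 − 29.34 = 133.66 → 134
  G: 231 − 41.58 = 189.42 → 189
  B: 221 + 0.18×(0−221) = 221 − 39.78 = 181.22 → 181
  → #86bdb5
60% tint:
  R: 163 + 55.2 = 218.2 → 218
  G: 231 + 0.6×(255−231) = 231 + 14.4 = 245.4 → 245
  B: 221 + 20.4 = 241.4 → 241
  → #daf5f1

#86bdb5, #daf5f1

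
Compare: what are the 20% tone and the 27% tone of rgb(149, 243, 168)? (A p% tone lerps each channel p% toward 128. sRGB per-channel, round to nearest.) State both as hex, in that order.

#91DCA0, #8FD49D

20% tone:
  R: 149 − 4.2 = 144.8 → 145
  G: 243 − 23 = 220 → 220
  B: 168 + 0.2×(128−168) = 168 − 8 = 160 → 160
  → #91DCA0
27% tone:
  R: 149 + 0.27×(128−149) = 149 − 5.67 = 143.33 → 143
  G: 243 − 31.05 = 211.95 → 212
  B: 168 + 0.27×(128−168) = 168 − 10.8 = 157.2 → 157
  → #8FD49D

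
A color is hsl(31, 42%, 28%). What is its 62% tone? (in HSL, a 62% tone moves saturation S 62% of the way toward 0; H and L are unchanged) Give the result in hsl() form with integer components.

S moves 62% from 42 toward 0: 42 − 26.04 = 15.96 → 16.
H and L are unchanged.

hsl(31, 16%, 28%)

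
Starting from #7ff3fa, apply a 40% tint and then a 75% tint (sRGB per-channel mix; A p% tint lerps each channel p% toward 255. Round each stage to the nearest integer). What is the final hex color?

#ecfdfe

#7ff3fa is rgb(127, 243, 250).
A 40% tint moves each channel 40% toward 255:
  R: 127 + 0.4×(255−127) = 127 + 51.2 = 178.2 → 178
  G: 243 + 0.4×(255−243) = 243 + 4.8 = 247.8 → 248
  B: 250 + 2 = 252 → 252
After the tint: rgb(178, 248, 252) = #b2f8fc.
Per channel, c → c + 0.75(255 − c):
  R: 178 + 0.75×(255−178) = 178 + 57.75 = 235.75 → 236
  G: 248 + 0.75×(255−248) = 248 + 5.25 = 253.25 → 253
  B: 252 + 2.25 = 254.25 → 254
rgb(236, 253, 254) = #ecfdfe.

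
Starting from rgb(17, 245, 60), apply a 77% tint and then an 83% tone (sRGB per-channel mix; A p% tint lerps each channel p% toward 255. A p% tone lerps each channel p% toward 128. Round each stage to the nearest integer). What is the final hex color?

#8C958E

Per channel, c → c + 0.77(255 − c):
  R: 17 + 0.77×(255−17) = 17 + 183.26 = 200.26 → 200
  G: 245 + 7.7 = 252.7 → 253
  B: 60 + 0.77×(255−60) = 60 + 150.15 = 210.15 → 210
After the tint: rgb(200, 253, 210) = #C8FDD2.
Lerp each channel 83% toward 128:
  R: 200 + 0.83×(128−200) = 200 − 59.76 = 140.24 → 140
  G: 253 + 0.83×(128−253) = 253 − 103.75 = 149.25 → 149
  B: 210 − 68.06 = 141.94 → 142
rgb(140, 149, 142) = #8C958E.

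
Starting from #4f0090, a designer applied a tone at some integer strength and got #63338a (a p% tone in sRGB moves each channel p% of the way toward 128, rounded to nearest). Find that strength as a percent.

#4f0090 is rgb(79, 0, 144); #63338a is rgb(99, 51, 138).
On the G channel (widest range): 51 ≈ 0 + (p/100)(128 − 0), so p ≈ 100×(51 − 0)/(128 − 0) = 5100/128 = 39.84.
p = 40 reproduces all three channels after rounding.

40%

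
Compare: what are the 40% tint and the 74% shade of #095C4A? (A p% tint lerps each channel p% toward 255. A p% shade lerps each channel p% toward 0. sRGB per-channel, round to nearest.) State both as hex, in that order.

#095C4A is rgb(9, 92, 74).
40% tint:
  R: 9 + 0.4×(255−9) = 9 + 98.4 = 107.4 → 107
  G: 92 + 0.4×(255−92) = 92 + 65.2 = 157.2 → 157
  B: 74 + 72.4 = 146.4 → 146
  → #6B9D92
74% shade:
  R: 9 − 6.66 = 2.34 → 2
  G: 92 + 0.74×(0−92) = 92 − 68.08 = 23.92 → 24
  B: 74 − 54.76 = 19.24 → 19
  → #021813

#6B9D92, #021813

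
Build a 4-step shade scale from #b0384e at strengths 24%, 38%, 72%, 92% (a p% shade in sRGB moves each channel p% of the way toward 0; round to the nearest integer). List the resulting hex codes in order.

#b0384e is rgb(176, 56, 78).
24%: (176 − 42.24 = 133.76→134, 56 − 13.44 = 42.56→43, 78 − 18.72 = 59.28→59) → #862b3b
38%: (176 − 66.88 = 109.12→109, 56 − 21.28 = 34.72→35, 78 − 29.64 = 48.36→48) → #6d2330
72%: (176 − 126.72 = 49.28→49, 56 − 40.32 = 15.68→16, 78 − 56.16 = 21.84→22) → #311016
92%: (176 − 161.92 = 14.08→14, 56 − 51.52 = 4.48→4, 78 − 71.76 = 6.24→6) → #0e0406

#862b3b, #6d2330, #311016, #0e0406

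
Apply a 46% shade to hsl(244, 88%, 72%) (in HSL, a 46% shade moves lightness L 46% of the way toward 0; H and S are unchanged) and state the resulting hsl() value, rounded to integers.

L moves 46% from 72 toward 0: 72 − 33.12 = 38.88 → 39.
H and S are unchanged.

hsl(244, 88%, 39%)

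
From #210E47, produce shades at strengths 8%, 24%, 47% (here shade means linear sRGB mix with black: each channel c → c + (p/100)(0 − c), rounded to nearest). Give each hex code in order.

#210E47 is rgb(33, 14, 71).
8%: (33 − 2.64 = 30.36→30, 14 − 1.12 = 12.88→13, 71 − 5.68 = 65.32→65) → #1E0D41
24%: (33 − 7.92 = 25.08→25, 14 − 3.36 = 10.64→11, 71 − 17.04 = 53.96→54) → #190B36
47%: (33 − 15.51 = 17.49→17, 14 − 6.58 = 7.42→7, 71 − 33.37 = 37.63→38) → #110726

#1E0D41, #190B36, #110726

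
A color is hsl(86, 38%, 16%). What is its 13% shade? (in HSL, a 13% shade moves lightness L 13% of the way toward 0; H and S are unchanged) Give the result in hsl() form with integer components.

L moves 13% from 16 toward 0: 16 − 2.08 = 13.92 → 14.
H and S are unchanged.

hsl(86, 38%, 14%)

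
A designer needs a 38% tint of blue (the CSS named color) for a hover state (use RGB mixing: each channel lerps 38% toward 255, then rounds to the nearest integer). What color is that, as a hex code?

CSS blue is rgb(0, 0, 255).
Lerp each channel 38% toward 255:
  R: 0 + 0.38×(255−0) = 0 + 96.9 = 96.9 → 97
  G: 0 + 0.38×(255−0) = 0 + 96.9 = 96.9 → 97
  B: 255 + 0 = 255 → 255
rgb(97, 97, 255) = #6161ff.

#6161ff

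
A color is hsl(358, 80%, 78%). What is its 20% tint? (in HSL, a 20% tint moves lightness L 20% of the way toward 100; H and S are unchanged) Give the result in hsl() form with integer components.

hsl(358, 80%, 82%)

L moves 20% from 78 toward 100: 78 + 4.4 = 82.4 → 82.
H and S are unchanged.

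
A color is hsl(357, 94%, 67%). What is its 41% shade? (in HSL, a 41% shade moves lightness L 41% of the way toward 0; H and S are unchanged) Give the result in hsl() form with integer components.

hsl(357, 94%, 40%)

L moves 41% from 67 toward 0: 67 − 27.47 = 39.53 → 40.
H and S are unchanged.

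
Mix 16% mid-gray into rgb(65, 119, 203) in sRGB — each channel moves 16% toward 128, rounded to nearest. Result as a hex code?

Per channel, c → c + 0.16(128 − c):
  R: 65 + 10.08 = 75.08 → 75
  G: 119 + 0.16×(128−119) = 119 + 1.44 = 120.44 → 120
  B: 203 + 0.16×(128−203) = 203 − 12 = 191 → 191
rgb(75, 120, 191) = #4B78BF.

#4B78BF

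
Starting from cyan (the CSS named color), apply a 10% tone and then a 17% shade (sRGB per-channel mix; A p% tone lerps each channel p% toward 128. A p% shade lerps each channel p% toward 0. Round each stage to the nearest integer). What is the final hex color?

CSS cyan is rgb(0, 255, 255).
Lerp each channel 10% toward 128:
  R: 0 + 0.1×(128−0) = 0 + 12.8 = 12.8 → 13
  G: 255 − 12.7 = 242.3 → 242
  B: 255 + 0.1×(128−255) = 255 − 12.7 = 242.3 → 242
After the tone: rgb(13, 242, 242) = #0DF2F2.
Per channel, c → c + 0.17(0 − c):
  R: 13 + 0.17×(0−13) = 13 − 2.21 = 10.79 → 11
  G: 242 − 41.14 = 200.86 → 201
  B: 242 + 0.17×(0−242) = 242 − 41.14 = 200.86 → 201
rgb(11, 201, 201) = #0BC9C9.

#0BC9C9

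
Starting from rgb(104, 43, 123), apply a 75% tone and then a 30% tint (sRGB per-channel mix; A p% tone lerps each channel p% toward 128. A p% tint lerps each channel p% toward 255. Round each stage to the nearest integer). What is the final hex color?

A 75% tone moves each channel 75% toward 128:
  R: 104 + 0.75×(128−104) = 104 + 18 = 122 → 122
  G: 43 + 63.75 = 106.75 → 107
  B: 123 + 0.75×(128−123) = 123 + 3.75 = 126.75 → 127
After the tone: rgb(122, 107, 127) = #7A6B7F.
A 30% tint moves each channel 30% toward 255:
  R: 122 + 0.3×(255−122) = 122 + 39.9 = 161.9 → 162
  G: 107 + 0.3×(255−107) = 107 + 44.4 = 151.4 → 151
  B: 127 + 0.3×(255−127) = 127 + 38.4 = 165.4 → 165
rgb(162, 151, 165) = #A297A5.

#A297A5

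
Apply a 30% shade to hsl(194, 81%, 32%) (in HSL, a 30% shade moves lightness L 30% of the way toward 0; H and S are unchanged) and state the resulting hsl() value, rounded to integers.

hsl(194, 81%, 22%)

L moves 30% from 32 toward 0: 32 − 9.6 = 22.4 → 22.
H and S are unchanged.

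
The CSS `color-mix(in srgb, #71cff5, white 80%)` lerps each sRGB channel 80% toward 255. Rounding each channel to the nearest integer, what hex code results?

#e3f5fd

#71cff5 is rgb(113, 207, 245).
Lerp each channel 80% toward 255:
  R: 113 + 0.8×(255−113) = 113 + 113.6 = 226.6 → 227
  G: 207 + 38.4 = 245.4 → 245
  B: 245 + 0.8×(255−245) = 245 + 8 = 253 → 253
rgb(227, 245, 253) = #e3f5fd.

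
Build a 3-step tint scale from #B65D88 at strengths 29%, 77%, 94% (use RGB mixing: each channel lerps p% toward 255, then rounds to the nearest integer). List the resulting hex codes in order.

#B65D88 is rgb(182, 93, 136).
29%: (182 + 21.17 = 203.17→203, 93 + 46.98 = 139.98→140, 136 + 34.51 = 170.51→171) → #CB8CAB
77%: (182 + 56.21 = 238.21→238, 93 + 124.74 = 217.74→218, 136 + 91.63 = 227.63→228) → #EEDAE4
94%: (182 + 68.62 = 250.62→251, 93 + 152.28 = 245.28→245, 136 + 111.86 = 247.86→248) → #FBF5F8

#CB8CAB, #EEDAE4, #FBF5F8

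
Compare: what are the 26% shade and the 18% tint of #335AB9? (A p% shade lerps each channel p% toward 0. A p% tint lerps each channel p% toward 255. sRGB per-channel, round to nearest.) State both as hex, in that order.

#264389, #5878C6

#335AB9 is rgb(51, 90, 185).
26% shade:
  R: 51 − 13.26 = 37.74 → 38
  G: 90 + 0.26×(0−90) = 90 − 23.4 = 66.6 → 67
  B: 185 + 0.26×(0−185) = 185 − 48.1 = 136.9 → 137
  → #264389
18% tint:
  R: 51 + 0.18×(255−51) = 51 + 36.72 = 87.72 → 88
  G: 90 + 0.18×(255−90) = 90 + 29.7 = 119.7 → 120
  B: 185 + 0.18×(255−185) = 185 + 12.6 = 197.6 → 198
  → #5878C6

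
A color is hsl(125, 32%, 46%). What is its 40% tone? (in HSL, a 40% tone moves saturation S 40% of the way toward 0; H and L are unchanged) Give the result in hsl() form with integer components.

S moves 40% from 32 toward 0: 32 − 12.8 = 19.2 → 19.
H and L are unchanged.

hsl(125, 19%, 46%)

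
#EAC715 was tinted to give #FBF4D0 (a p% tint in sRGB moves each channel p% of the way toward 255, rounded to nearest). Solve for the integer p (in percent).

#EAC715 is rgb(234, 199, 21); #FBF4D0 is rgb(251, 244, 208).
On the B channel (widest range): 208 ≈ 21 + (p/100)(255 − 21), so p ≈ 100×(208 − 21)/(255 − 21) = 18700/234 = 79.91.
p = 80 reproduces all three channels after rounding.

80%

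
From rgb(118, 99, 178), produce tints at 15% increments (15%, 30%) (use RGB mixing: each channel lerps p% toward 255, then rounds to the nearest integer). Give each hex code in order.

#8B7ABE, #9F92C9

15%: (118 + 20.55 = 138.55→139, 99 + 23.4 = 122.4→122, 178 + 11.55 = 189.55→190) → #8B7ABE
30%: (118 + 41.1 = 159.1→159, 99 + 46.8 = 145.8→146, 178 + 23.1 = 201.1→201) → #9F92C9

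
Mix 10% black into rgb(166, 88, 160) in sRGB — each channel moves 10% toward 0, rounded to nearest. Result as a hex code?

A 10% shade moves each channel 10% toward 0:
  R: 166 + 0.1×(0−166) = 166 − 16.6 = 149.4 → 149
  G: 88 + 0.1×(0−88) = 88 − 8.8 = 79.2 → 79
  B: 160 − 16 = 144 → 144
rgb(149, 79, 144) = #954F90.

#954F90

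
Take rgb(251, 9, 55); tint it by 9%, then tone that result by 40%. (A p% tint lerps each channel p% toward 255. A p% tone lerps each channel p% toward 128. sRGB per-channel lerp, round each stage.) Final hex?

#CA465F

A 9% tint moves each channel 9% toward 255:
  R: 251 + 0.09×(255−251) = 251 + 0.36 = 251.36 → 251
  G: 9 + 22.14 = 31.14 → 31
  B: 55 + 18 = 73 → 73
After the tint: rgb(251, 31, 73) = #FB1F49.
Per channel, c → c + 0.4(128 − c):
  R: 251 + 0.4×(128−251) = 251 − 49.2 = 201.8 → 202
  G: 31 + 0.4×(128−31) = 31 + 38.8 = 69.8 → 70
  B: 73 + 0.4×(128−73) = 73 + 22 = 95 → 95
rgb(202, 70, 95) = #CA465F.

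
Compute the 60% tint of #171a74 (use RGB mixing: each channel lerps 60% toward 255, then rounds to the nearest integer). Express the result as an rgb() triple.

#171a74 is rgb(23, 26, 116).
Lerp each channel 60% toward 255:
  R: 23 + 139.2 = 162.2 → 162
  G: 26 + 0.6×(255−26) = 26 + 137.4 = 163.4 → 163
  B: 116 + 83.4 = 199.4 → 199

rgb(162, 163, 199)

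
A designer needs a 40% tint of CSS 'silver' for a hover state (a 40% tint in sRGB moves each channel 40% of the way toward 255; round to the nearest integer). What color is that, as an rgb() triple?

rgb(217, 217, 217)

CSS silver is rgb(192, 192, 192).
A 40% tint moves each channel 40% toward 255:
  R: 192 + 0.4×(255−192) = 192 + 25.2 = 217.2 → 217
  G: 192 + 25.2 = 217.2 → 217
  B: 192 + 0.4×(255−192) = 192 + 25.2 = 217.2 → 217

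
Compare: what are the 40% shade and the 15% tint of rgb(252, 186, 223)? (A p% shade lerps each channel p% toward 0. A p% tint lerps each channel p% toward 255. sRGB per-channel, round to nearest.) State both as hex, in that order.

40% shade:
  R: 252 − 100.8 = 151.2 → 151
  G: 186 + 0.4×(0−186) = 186 − 74.4 = 111.6 → 112
  B: 223 + 0.4×(0−223) = 223 − 89.2 = 133.8 → 134
  → #977086
15% tint:
  R: 252 + 0.45 = 252.45 → 252
  G: 186 + 0.15×(255−186) = 186 + 10.35 = 196.35 → 196
  B: 223 + 4.8 = 227.8 → 228
  → #fcc4e4

#977086, #fcc4e4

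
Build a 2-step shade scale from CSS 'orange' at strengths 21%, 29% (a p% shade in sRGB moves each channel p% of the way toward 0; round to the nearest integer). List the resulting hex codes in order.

#C98200, #B57500

CSS orange is rgb(255, 165, 0).
21%: (255 − 53.55 = 201.45→201, 165 − 34.65 = 130.35→130, 0→0) → #C98200
29%: (255 − 73.95 = 181.05→181, 165 − 47.85 = 117.15→117, 0→0) → #B57500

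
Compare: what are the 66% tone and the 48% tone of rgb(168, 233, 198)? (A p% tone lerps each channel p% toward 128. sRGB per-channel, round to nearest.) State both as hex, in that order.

#8ea498, #95b7a4

66% tone:
  R: 168 + 0.66×(128−168) = 168 − 26.4 = 141.6 → 142
  G: 233 − 69.3 = 163.7 → 164
  B: 198 − 46.2 = 151.8 → 152
  → #8ea498
48% tone:
  R: 168 − 19.2 = 148.8 → 149
  G: 233 + 0.48×(128−233) = 233 − 50.4 = 182.6 → 183
  B: 198 + 0.48×(128−198) = 198 − 33.6 = 164.4 → 164
  → #95b7a4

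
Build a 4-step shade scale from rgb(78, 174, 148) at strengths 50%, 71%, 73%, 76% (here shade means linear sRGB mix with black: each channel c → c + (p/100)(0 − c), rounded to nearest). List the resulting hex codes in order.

50%: (78 − 39 = 39→39, 174 − 87 = 87→87, 148 − 74 = 74→74) → #27574a
71%: (78 − 55.38 = 22.62→23, 174 − 123.54 = 50.46→50, 148 − 105.08 = 42.92→43) → #17322b
73%: (78 − 56.94 = 21.06→21, 174 − 127.02 = 46.98→47, 148 − 108.04 = 39.96→40) → #152f28
76%: (78 − 59.28 = 18.72→19, 174 − 132.24 = 41.76→42, 148 − 112.48 = 35.52→36) → #132a24

#27574a, #17322b, #152f28, #132a24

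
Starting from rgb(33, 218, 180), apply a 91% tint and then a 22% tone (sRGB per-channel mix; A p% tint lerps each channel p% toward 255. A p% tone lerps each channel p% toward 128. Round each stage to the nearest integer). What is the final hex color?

Lerp each channel 91% toward 255:
  R: 33 + 202.02 = 235.02 → 235
  G: 218 + 33.67 = 251.67 → 252
  B: 180 + 0.91×(255−180) = 180 + 68.25 = 248.25 → 248
After the tint: rgb(235, 252, 248) = #ebfcf8.
A 22% tone moves each channel 22% toward 128:
  R: 235 + 0.22×(128−235) = 235 − 23.54 = 211.46 → 211
  G: 252 − 27.28 = 224.72 → 225
  B: 248 − 26.4 = 221.6 → 222
rgb(211, 225, 222) = #d3e1de.

#d3e1de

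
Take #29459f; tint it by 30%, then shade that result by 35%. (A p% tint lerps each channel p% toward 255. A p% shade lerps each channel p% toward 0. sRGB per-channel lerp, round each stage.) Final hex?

#44517a

#29459f is rgb(41, 69, 159).
A 30% tint moves each channel 30% toward 255:
  R: 41 + 0.3×(255−41) = 41 + 64.2 = 105.2 → 105
  G: 69 + 55.8 = 124.8 → 125
  B: 159 + 0.3×(255−159) = 159 + 28.8 = 187.8 → 188
After the tint: rgb(105, 125, 188) = #697dbc.
A 35% shade moves each channel 35% toward 0:
  R: 105 − 36.75 = 68.25 → 68
  G: 125 + 0.35×(0−125) = 125 − 43.75 = 81.25 → 81
  B: 188 + 0.35×(0−188) = 188 − 65.8 = 122.2 → 122
rgb(68, 81, 122) = #44517a.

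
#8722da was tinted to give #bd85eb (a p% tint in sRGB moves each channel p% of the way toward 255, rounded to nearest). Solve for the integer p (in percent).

45%

#8722da is rgb(135, 34, 218); #bd85eb is rgb(189, 133, 235).
On the G channel (widest range): 133 ≈ 34 + (p/100)(255 − 34), so p ≈ 100×(133 − 34)/(255 − 34) = 9900/221 = 44.80.
p = 45 reproduces all three channels after rounding.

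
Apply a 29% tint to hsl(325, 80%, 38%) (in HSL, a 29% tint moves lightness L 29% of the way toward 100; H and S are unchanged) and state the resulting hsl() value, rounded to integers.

L moves 29% from 38 toward 100: 38 + 17.98 = 55.98 → 56.
H and S are unchanged.

hsl(325, 80%, 56%)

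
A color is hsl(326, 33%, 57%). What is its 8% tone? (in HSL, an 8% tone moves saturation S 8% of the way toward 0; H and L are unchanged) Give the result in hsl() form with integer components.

hsl(326, 30%, 57%)

S moves 8% from 33 toward 0: 33 − 2.64 = 30.36 → 30.
H and L are unchanged.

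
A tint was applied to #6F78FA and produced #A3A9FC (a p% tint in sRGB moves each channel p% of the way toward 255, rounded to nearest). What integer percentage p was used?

36%

#6F78FA is rgb(111, 120, 250); #A3A9FC is rgb(163, 169, 252).
On the R channel (widest range): 163 ≈ 111 + (p/100)(255 − 111), so p ≈ 100×(163 − 111)/(255 − 111) = 5200/144 = 36.11.
p = 36 reproduces all three channels after rounding.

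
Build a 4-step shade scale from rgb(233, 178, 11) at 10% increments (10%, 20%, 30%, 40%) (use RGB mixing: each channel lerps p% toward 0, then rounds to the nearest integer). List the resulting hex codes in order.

10%: (233 − 23.3 = 209.7→210, 178 − 17.8 = 160.2→160, 11 − 1.1 = 9.9→10) → #d2a00a
20%: (233 − 46.6 = 186.4→186, 178 − 35.6 = 142.4→142, 11 − 2.2 = 8.8→9) → #ba8e09
30%: (233 − 69.9 = 163.1→163, 178 − 53.4 = 124.6→125, 11 − 3.3 = 7.7→8) → #a37d08
40%: (233 − 93.2 = 139.8→140, 178 − 71.2 = 106.8→107, 11 − 4.4 = 6.6→7) → #8c6b07

#d2a00a, #ba8e09, #a37d08, #8c6b07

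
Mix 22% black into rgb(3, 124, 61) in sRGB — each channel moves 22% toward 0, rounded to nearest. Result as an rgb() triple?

Lerp each channel 22% toward 0:
  R: 3 − 0.66 = 2.34 → 2
  G: 124 + 0.22×(0−124) = 124 − 27.28 = 96.72 → 97
  B: 61 − 13.42 = 47.58 → 48

rgb(2, 97, 48)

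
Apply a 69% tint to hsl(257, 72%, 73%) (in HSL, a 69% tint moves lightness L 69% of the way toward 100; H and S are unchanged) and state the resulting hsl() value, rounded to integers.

L moves 69% from 73 toward 100: 73 + 18.63 = 91.63 → 92.
H and S are unchanged.

hsl(257, 72%, 92%)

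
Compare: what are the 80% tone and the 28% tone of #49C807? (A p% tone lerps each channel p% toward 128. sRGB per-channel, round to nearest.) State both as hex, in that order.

#758E68, #58B429

#49C807 is rgb(73, 200, 7).
80% tone:
  R: 73 + 0.8×(128−73) = 73 + 44 = 117 → 117
  G: 200 − 57.6 = 142.4 → 142
  B: 7 + 96.8 = 103.8 → 104
  → #758E68
28% tone:
  R: 73 + 0.28×(128−73) = 73 + 15.4 = 88.4 → 88
  G: 200 − 20.16 = 179.84 → 180
  B: 7 + 33.88 = 40.88 → 41
  → #58B429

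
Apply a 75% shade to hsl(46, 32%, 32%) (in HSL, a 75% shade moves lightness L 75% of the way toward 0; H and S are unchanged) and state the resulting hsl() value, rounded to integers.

L moves 75% from 32 toward 0: 32 − 24 = 8 → 8.
H and S are unchanged.

hsl(46, 32%, 8%)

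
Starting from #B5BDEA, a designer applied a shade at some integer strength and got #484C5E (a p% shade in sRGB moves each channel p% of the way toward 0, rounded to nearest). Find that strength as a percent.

#B5BDEA is rgb(181, 189, 234); #484C5E is rgb(72, 76, 94).
On the B channel (widest range): 94 ≈ 234 + (p/100)(0 − 234), so p ≈ 100×(94 − 234)/(0 − 234) = -14000/-234 = 59.83.
p = 60 reproduces all three channels after rounding.

60%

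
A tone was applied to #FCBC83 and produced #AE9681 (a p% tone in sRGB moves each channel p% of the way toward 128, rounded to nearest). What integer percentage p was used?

#FCBC83 is rgb(252, 188, 131); #AE9681 is rgb(174, 150, 129).
On the R channel (widest range): 174 ≈ 252 + (p/100)(128 − 252), so p ≈ 100×(174 − 252)/(128 − 252) = -7800/-124 = 62.90.
p = 63 reproduces all three channels after rounding.

63%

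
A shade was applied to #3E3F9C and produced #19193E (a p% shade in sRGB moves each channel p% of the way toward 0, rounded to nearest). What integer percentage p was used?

#3E3F9C is rgb(62, 63, 156); #19193E is rgb(25, 25, 62).
On the B channel (widest range): 62 ≈ 156 + (p/100)(0 − 156), so p ≈ 100×(62 − 156)/(0 − 156) = -9400/-156 = 60.26.
p = 60 reproduces all three channels after rounding.

60%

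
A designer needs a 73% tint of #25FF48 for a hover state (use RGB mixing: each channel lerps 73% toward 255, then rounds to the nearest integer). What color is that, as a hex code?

#C4FFCE

#25FF48 is rgb(37, 255, 72).
Per channel, c → c + 0.73(255 − c):
  R: 37 + 0.73×(255−37) = 37 + 159.14 = 196.14 → 196
  G: 255 + 0 = 255 → 255
  B: 72 + 0.73×(255−72) = 72 + 133.59 = 205.59 → 206
rgb(196, 255, 206) = #C4FFCE.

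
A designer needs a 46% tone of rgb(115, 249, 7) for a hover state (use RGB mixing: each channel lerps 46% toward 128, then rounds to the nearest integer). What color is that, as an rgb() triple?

rgb(121, 193, 63)

Per channel, c → c + 0.46(128 − c):
  R: 115 + 0.46×(128−115) = 115 + 5.98 = 120.98 → 121
  G: 249 − 55.66 = 193.34 → 193
  B: 7 + 0.46×(128−7) = 7 + 55.66 = 62.66 → 63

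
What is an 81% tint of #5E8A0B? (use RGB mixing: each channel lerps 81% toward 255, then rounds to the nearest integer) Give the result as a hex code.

#E0E9D1

#5E8A0B is rgb(94, 138, 11).
An 81% tint moves each channel 81% toward 255:
  R: 94 + 130.41 = 224.41 → 224
  G: 138 + 94.77 = 232.77 → 233
  B: 11 + 0.81×(255−11) = 11 + 197.64 = 208.64 → 209
rgb(224, 233, 209) = #E0E9D1.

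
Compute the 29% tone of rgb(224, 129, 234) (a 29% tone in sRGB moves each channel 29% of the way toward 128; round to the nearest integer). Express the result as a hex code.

#C481CB

Per channel, c → c + 0.29(128 − c):
  R: 224 + 0.29×(128−224) = 224 − 27.84 = 196.16 → 196
  G: 129 + 0.29×(128−129) = 129 − 0.29 = 128.71 → 129
  B: 234 + 0.29×(128−234) = 234 − 30.74 = 203.26 → 203
rgb(196, 129, 203) = #C481CB.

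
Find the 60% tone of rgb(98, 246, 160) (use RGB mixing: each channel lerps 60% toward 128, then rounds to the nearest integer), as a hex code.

#74af8d

Lerp each channel 60% toward 128:
  R: 98 + 18 = 116 → 116
  G: 246 + 0.6×(128−246) = 246 − 70.8 = 175.2 → 175
  B: 160 + 0.6×(128−160) = 160 − 19.2 = 140.8 → 141
rgb(116, 175, 141) = #74af8d.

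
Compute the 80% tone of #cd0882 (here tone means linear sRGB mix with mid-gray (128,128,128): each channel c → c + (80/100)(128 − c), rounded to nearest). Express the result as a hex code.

#cd0882 is rgb(205, 8, 130).
Per channel, c → c + 0.8(128 − c):
  R: 205 + 0.8×(128−205) = 205 − 61.6 = 143.4 → 143
  G: 8 + 96 = 104 → 104
  B: 130 + 0.8×(128−130) = 130 − 1.6 = 128.4 → 128
rgb(143, 104, 128) = #8f6880.

#8f6880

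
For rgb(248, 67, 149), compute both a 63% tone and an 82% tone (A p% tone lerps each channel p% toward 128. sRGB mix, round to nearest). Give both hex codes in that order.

63% tone:
  R: 248 + 0.63×(128−248) = 248 − 75.6 = 172.4 → 172
  G: 67 + 0.63×(128−67) = 67 + 38.43 = 105.43 → 105
  B: 149 + 0.63×(128−149) = 149 − 13.23 = 135.77 → 136
  → #ac6988
82% tone:
  R: 248 + 0.82×(128−248) = 248 − 98.4 = 149.6 → 150
  G: 67 + 50.02 = 117.02 → 117
  B: 149 + 0.82×(128−149) = 149 − 17.22 = 131.78 → 132
  → #967584

#ac6988, #967584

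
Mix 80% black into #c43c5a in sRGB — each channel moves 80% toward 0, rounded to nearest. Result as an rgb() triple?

#c43c5a is rgb(196, 60, 90).
Lerp each channel 80% toward 0:
  R: 196 − 156.8 = 39.2 → 39
  G: 60 + 0.8×(0−60) = 60 − 48 = 12 → 12
  B: 90 + 0.8×(0−90) = 90 − 72 = 18 → 18

rgb(39, 12, 18)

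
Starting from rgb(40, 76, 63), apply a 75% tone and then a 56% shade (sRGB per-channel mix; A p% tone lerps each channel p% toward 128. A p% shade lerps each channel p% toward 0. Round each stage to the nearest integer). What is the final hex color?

Per channel, c → c + 0.75(128 − c):
  R: 40 + 66 = 106 → 106
  G: 76 + 39 = 115 → 115
  B: 63 + 48.75 = 111.75 → 112
After the tone: rgb(106, 115, 112) = #6a7370.
A 56% shade moves each channel 56% toward 0:
  R: 106 − 59.36 = 46.64 → 47
  G: 115 + 0.56×(0−115) = 115 − 64.4 = 50.6 → 51
  B: 112 + 0.56×(0−112) = 112 − 62.72 = 49.28 → 49
rgb(47, 51, 49) = #2f3331.

#2f3331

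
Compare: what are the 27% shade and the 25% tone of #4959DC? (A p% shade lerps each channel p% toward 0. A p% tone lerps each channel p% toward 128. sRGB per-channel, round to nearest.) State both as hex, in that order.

#4959DC is rgb(73, 89, 220).
27% shade:
  R: 73 − 19.71 = 53.29 → 53
  G: 89 − 24.03 = 64.97 → 65
  B: 220 + 0.27×(0−220) = 220 − 59.4 = 160.6 → 161
  → #3541A1
25% tone:
  R: 73 + 0.25×(128−73) = 73 + 13.75 = 86.75 → 87
  G: 89 + 0.25×(128−89) = 89 + 9.75 = 98.75 → 99
  B: 220 + 0.25×(128−220) = 220 − 23 = 197 → 197
  → #5763C5

#3541A1, #5763C5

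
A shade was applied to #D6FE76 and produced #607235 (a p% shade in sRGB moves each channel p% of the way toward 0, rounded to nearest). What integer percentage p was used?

#D6FE76 is rgb(214, 254, 118); #607235 is rgb(96, 114, 53).
On the G channel (widest range): 114 ≈ 254 + (p/100)(0 − 254), so p ≈ 100×(114 − 254)/(0 − 254) = -14000/-254 = 55.12.
p = 55 reproduces all three channels after rounding.

55%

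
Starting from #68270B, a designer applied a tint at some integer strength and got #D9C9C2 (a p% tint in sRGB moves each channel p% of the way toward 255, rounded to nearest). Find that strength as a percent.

75%

#68270B is rgb(104, 39, 11); #D9C9C2 is rgb(217, 201, 194).
On the B channel (widest range): 194 ≈ 11 + (p/100)(255 − 11), so p ≈ 100×(194 − 11)/(255 − 11) = 18300/244 = 75.00.
p = 75 reproduces all three channels after rounding.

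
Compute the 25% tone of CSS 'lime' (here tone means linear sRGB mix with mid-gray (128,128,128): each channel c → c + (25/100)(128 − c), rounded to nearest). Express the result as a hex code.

CSS lime is rgb(0, 255, 0).
Per channel, c → c + 0.25(128 − c):
  R: 0 + 0.25×(128−0) = 0 + 32 = 32 → 32
  G: 255 + 0.25×(128−255) = 255 − 31.75 = 223.25 → 223
  B: 0 + 0.25×(128−0) = 0 + 32 = 32 → 32
rgb(32, 223, 32) = #20DF20.

#20DF20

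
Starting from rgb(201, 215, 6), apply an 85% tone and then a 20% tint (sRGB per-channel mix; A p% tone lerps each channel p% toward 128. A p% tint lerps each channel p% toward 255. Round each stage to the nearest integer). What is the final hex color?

#a2a48b

Lerp each channel 85% toward 128:
  R: 201 + 0.85×(128−201) = 201 − 62.05 = 138.95 → 139
  G: 215 + 0.85×(128−215) = 215 − 73.95 = 141.05 → 141
  B: 6 + 103.7 = 109.7 → 110
After the tone: rgb(139, 141, 110) = #8b8d6e.
A 20% tint moves each channel 20% toward 255:
  R: 139 + 23.2 = 162.2 → 162
  G: 141 + 0.2×(255−141) = 141 + 22.8 = 163.8 → 164
  B: 110 + 0.2×(255−110) = 110 + 29 = 139 → 139
rgb(162, 164, 139) = #a2a48b.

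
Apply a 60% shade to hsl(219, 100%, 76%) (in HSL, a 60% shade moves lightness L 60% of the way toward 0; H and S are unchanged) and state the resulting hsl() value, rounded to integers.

L moves 60% from 76 toward 0: 76 − 45.6 = 30.4 → 30.
H and S are unchanged.

hsl(219, 100%, 30%)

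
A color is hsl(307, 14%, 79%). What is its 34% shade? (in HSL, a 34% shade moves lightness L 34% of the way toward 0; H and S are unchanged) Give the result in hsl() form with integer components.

L moves 34% from 79 toward 0: 79 − 26.86 = 52.14 → 52.
H and S are unchanged.

hsl(307, 14%, 52%)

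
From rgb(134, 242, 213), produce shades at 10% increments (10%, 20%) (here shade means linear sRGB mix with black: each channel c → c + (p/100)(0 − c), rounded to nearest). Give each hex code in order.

10%: (134 − 13.4 = 120.6→121, 242 − 24.2 = 217.8→218, 213 − 21.3 = 191.7→192) → #79DAC0
20%: (134 − 26.8 = 107.2→107, 242 − 48.4 = 193.6→194, 213 − 42.6 = 170.4→170) → #6BC2AA

#79DAC0, #6BC2AA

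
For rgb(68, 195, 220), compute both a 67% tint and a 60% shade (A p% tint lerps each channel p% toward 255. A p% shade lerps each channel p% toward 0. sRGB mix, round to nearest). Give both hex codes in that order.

67% tint:
  R: 68 + 125.29 = 193.29 → 193
  G: 195 + 40.2 = 235.2 → 235
  B: 220 + 0.67×(255−220) = 220 + 23.45 = 243.45 → 243
  → #c1ebf3
60% shade:
  R: 68 + 0.6×(0−68) = 68 − 40.8 = 27.2 → 27
  G: 195 − 117 = 78 → 78
  B: 220 − 132 = 88 → 88
  → #1b4e58

#c1ebf3, #1b4e58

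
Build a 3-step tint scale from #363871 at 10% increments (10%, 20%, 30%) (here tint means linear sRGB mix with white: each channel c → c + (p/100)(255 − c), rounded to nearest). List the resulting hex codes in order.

#4A4C7F, #5E608D, #72749C

#363871 is rgb(54, 56, 113).
10%: (54 + 20.1 = 74.1→74, 56 + 19.9 = 75.9→76, 113 + 14.2 = 127.2→127) → #4A4C7F
20%: (54 + 40.2 = 94.2→94, 56 + 39.8 = 95.8→96, 113 + 28.4 = 141.4→141) → #5E608D
30%: (54 + 60.3 = 114.3→114, 56 + 59.7 = 115.7→116, 113 + 42.6 = 155.6→156) → #72749C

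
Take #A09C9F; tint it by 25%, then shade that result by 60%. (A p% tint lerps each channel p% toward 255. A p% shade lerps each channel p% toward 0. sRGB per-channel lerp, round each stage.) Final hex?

#A09C9F is rgb(160, 156, 159).
Lerp each channel 25% toward 255:
  R: 160 + 0.25×(255−160) = 160 + 23.75 = 183.75 → 184
  G: 156 + 0.25×(255−156) = 156 + 24.75 = 180.75 → 181
  B: 159 + 0.25×(255−159) = 159 + 24 = 183 → 183
After the tint: rgb(184, 181, 183) = #B8B5B7.
Per channel, c → c + 0.6(0 − c):
  R: 184 + 0.6×(0−184) = 184 − 110.4 = 73.6 → 74
  G: 181 + 0.6×(0−181) = 181 − 108.6 = 72.4 → 72
  B: 183 + 0.6×(0−183) = 183 − 109.8 = 73.2 → 73
rgb(74, 72, 73) = #4A4849.

#4A4849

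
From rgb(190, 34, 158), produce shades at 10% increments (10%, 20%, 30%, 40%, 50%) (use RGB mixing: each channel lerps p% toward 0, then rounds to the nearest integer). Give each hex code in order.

#AB1F8E, #981B7E, #85186F, #72145F, #5F114F

10%: (190 − 19 = 171→171, 34 − 3.4 = 30.6→31, 158 − 15.8 = 142.2→142) → #AB1F8E
20%: (190 − 38 = 152→152, 34 − 6.8 = 27.2→27, 158 − 31.6 = 126.4→126) → #981B7E
30%: (190 − 57 = 133→133, 34 − 10.2 = 23.8→24, 158 − 47.4 = 110.6→111) → #85186F
40%: (190 − 76 = 114→114, 34 − 13.6 = 20.4→20, 158 − 63.2 = 94.8→95) → #72145F
50%: (190 − 95 = 95→95, 34 − 17 = 17→17, 158 − 79 = 79→79) → #5F114F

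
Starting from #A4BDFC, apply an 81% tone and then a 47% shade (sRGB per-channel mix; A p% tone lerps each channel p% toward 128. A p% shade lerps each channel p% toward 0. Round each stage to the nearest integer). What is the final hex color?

#484A51

#A4BDFC is rgb(164, 189, 252).
Lerp each channel 81% toward 128:
  R: 164 − 29.16 = 134.84 → 135
  G: 189 + 0.81×(128−189) = 189 − 49.41 = 139.59 → 140
  B: 252 + 0.81×(128−252) = 252 − 100.44 = 151.56 → 152
After the tone: rgb(135, 140, 152) = #878C98.
Per channel, c → c + 0.47(0 − c):
  R: 135 − 63.45 = 71.55 → 72
  G: 140 + 0.47×(0−140) = 140 − 65.8 = 74.2 → 74
  B: 152 + 0.47×(0−152) = 152 − 71.44 = 80.56 → 81
rgb(72, 74, 81) = #484A51.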